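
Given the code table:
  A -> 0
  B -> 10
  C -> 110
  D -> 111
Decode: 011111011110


Decoding:
0 -> A
111 -> D
110 -> C
111 -> D
10 -> B


Result: ADCDB


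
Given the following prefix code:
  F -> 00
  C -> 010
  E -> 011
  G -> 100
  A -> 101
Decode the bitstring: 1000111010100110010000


Decoding step by step:
Bits 100 -> G
Bits 011 -> E
Bits 101 -> A
Bits 010 -> C
Bits 011 -> E
Bits 00 -> F
Bits 100 -> G
Bits 00 -> F


Decoded message: GEACEFGF


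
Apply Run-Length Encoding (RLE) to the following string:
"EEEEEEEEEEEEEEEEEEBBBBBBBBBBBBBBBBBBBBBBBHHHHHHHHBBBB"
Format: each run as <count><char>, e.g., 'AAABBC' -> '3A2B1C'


Scanning runs left to right:
  i=0: run of 'E' x 18 -> '18E'
  i=18: run of 'B' x 23 -> '23B'
  i=41: run of 'H' x 8 -> '8H'
  i=49: run of 'B' x 4 -> '4B'

RLE = 18E23B8H4B


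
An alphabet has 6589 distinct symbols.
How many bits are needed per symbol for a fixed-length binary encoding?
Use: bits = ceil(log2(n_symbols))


log2(6589) = 12.6858
Bracket: 2^12 = 4096 < 6589 <= 2^13 = 8192
So ceil(log2(6589)) = 13

bits = ceil(log2(6589)) = ceil(12.6858) = 13 bits


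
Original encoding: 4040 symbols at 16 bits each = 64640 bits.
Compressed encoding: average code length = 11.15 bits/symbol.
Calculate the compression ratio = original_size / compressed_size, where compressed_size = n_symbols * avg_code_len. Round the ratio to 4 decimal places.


original_size = n_symbols * orig_bits = 4040 * 16 = 64640 bits
compressed_size = n_symbols * avg_code_len = 4040 * 11.15 = 45046.0 bits
ratio = original_size / compressed_size = 64640 / 45046.0 = 1.435

Compression ratio = 1.435


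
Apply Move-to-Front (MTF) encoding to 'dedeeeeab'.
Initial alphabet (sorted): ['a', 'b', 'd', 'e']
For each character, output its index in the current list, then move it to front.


MTF encoding:
'd': index 2 in ['a', 'b', 'd', 'e'] -> ['d', 'a', 'b', 'e']
'e': index 3 in ['d', 'a', 'b', 'e'] -> ['e', 'd', 'a', 'b']
'd': index 1 in ['e', 'd', 'a', 'b'] -> ['d', 'e', 'a', 'b']
'e': index 1 in ['d', 'e', 'a', 'b'] -> ['e', 'd', 'a', 'b']
'e': index 0 in ['e', 'd', 'a', 'b'] -> ['e', 'd', 'a', 'b']
'e': index 0 in ['e', 'd', 'a', 'b'] -> ['e', 'd', 'a', 'b']
'e': index 0 in ['e', 'd', 'a', 'b'] -> ['e', 'd', 'a', 'b']
'a': index 2 in ['e', 'd', 'a', 'b'] -> ['a', 'e', 'd', 'b']
'b': index 3 in ['a', 'e', 'd', 'b'] -> ['b', 'a', 'e', 'd']


Output: [2, 3, 1, 1, 0, 0, 0, 2, 3]


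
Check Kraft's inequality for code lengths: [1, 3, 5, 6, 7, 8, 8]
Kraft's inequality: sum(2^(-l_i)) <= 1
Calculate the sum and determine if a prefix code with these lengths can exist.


Sum = 2^(-1) + 2^(-3) + 2^(-5) + 2^(-6) + 2^(-7) + 2^(-8) + 2^(-8)
    = 0.5 + 0.125 + 0.03125 + 0.015625 + 0.0078125 + 0.00390625 + 0.00390625
    = 176/256 = 0.6875
Since 0.6875 <= 1, Kraft's inequality IS satisfied.
A prefix code with these lengths CAN exist.

Kraft sum = 0.6875. Satisfied.


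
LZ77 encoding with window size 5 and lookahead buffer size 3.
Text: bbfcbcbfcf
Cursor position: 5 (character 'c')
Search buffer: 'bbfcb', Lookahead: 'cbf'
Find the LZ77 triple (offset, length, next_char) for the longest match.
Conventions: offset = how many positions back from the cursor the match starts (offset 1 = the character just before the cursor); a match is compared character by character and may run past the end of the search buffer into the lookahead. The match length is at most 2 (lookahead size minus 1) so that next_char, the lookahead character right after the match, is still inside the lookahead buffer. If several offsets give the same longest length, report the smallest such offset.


Try each offset into the search buffer:
  offset=1 (pos 4, char 'b'): match length 0
  offset=2 (pos 3, char 'c'): match length 2
  offset=3 (pos 2, char 'f'): match length 0
  offset=4 (pos 1, char 'b'): match length 0
  offset=5 (pos 0, char 'b'): match length 0
Longest match has length 2 at offset 2.
next_char = character at position 5 + 2 = 7 -> 'f'

Best match: offset=2, length=2 (matching 'cb' starting at position 3)
LZ77 triple: (2, 2, 'f')


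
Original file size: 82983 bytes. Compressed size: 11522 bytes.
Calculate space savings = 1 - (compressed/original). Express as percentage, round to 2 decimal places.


ratio = compressed/original = 11522/82983 = 0.138848
savings = 1 - ratio = 1 - 0.138848 = 0.861152
as a percentage: 0.861152 * 100 = 86.12%

Space savings = 1 - 11522/82983 = 86.12%


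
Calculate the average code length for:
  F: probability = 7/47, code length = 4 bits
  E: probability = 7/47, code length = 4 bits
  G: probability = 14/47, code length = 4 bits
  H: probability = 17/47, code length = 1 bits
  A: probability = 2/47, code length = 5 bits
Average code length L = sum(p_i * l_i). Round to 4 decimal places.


Weighted contributions p_i * l_i:
  F: (7/47) * 4 = 28/47
  E: (7/47) * 4 = 28/47
  G: (14/47) * 4 = 56/47
  H: (17/47) * 1 = 17/47
  A: (2/47) * 5 = 10/47
Sum = (28 + 28 + 56 + 17 + 10)/47 = 139/47

L = 139/47 = 2.9574 bits/symbol


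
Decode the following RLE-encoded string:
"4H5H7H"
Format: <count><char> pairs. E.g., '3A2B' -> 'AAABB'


Expanding each <count><char> pair:
  4H -> 'HHHH'
  5H -> 'HHHHH'
  7H -> 'HHHHHHH'

Decoded = HHHHHHHHHHHHHHHH


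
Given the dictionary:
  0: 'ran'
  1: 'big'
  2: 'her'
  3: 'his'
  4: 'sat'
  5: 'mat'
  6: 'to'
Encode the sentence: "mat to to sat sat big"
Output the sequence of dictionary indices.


Look up each word in the dictionary:
  'mat' -> 5
  'to' -> 6
  'to' -> 6
  'sat' -> 4
  'sat' -> 4
  'big' -> 1

Encoded: [5, 6, 6, 4, 4, 1]


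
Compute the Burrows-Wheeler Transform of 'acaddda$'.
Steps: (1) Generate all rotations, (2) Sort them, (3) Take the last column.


Rotations (sorted):
  0: $acaddda -> last char: a
  1: a$acaddd -> last char: d
  2: acaddda$ -> last char: $
  3: addda$ac -> last char: c
  4: caddda$a -> last char: a
  5: da$acadd -> last char: d
  6: dda$acad -> last char: d
  7: ddda$aca -> last char: a


BWT = ad$cadda


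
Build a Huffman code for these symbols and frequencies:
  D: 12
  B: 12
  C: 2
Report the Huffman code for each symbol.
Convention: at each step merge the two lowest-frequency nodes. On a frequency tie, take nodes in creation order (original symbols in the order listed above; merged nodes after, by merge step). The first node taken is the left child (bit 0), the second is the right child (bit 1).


Huffman tree construction:
Step 1: Merge C(2) + D(12) = 14
Step 2: Merge B(12) + (C+D)(14) = 26
Read each symbol's code off the tree from the root (left child = 0, right child = 1).

Codes:
  D: 11 (length 2)
  B: 0 (length 1)
  C: 10 (length 2)
Average code length: 40/26 = 1.5385 bits/symbol


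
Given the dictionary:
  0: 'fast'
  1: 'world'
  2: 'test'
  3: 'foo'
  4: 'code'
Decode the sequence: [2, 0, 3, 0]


Look up each index in the dictionary:
  2 -> 'test'
  0 -> 'fast'
  3 -> 'foo'
  0 -> 'fast'

Decoded: "test fast foo fast"


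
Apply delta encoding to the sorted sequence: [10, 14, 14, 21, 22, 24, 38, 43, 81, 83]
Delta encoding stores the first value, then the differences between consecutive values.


First value: 10
Deltas:
  14 - 10 = 4
  14 - 14 = 0
  21 - 14 = 7
  22 - 21 = 1
  24 - 22 = 2
  38 - 24 = 14
  43 - 38 = 5
  81 - 43 = 38
  83 - 81 = 2


Delta encoded: [10, 4, 0, 7, 1, 2, 14, 5, 38, 2]


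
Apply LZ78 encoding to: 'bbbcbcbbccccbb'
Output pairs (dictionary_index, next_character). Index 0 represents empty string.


LZ78 encoding steps:
Dictionary: {0: ''}
Step 1: w='' (idx 0), next='b' -> output (0, 'b'), add 'b' as idx 1
Step 2: w='b' (idx 1), next='b' -> output (1, 'b'), add 'bb' as idx 2
Step 3: w='' (idx 0), next='c' -> output (0, 'c'), add 'c' as idx 3
Step 4: w='b' (idx 1), next='c' -> output (1, 'c'), add 'bc' as idx 4
Step 5: w='bb' (idx 2), next='c' -> output (2, 'c'), add 'bbc' as idx 5
Step 6: w='c' (idx 3), next='c' -> output (3, 'c'), add 'cc' as idx 6
Step 7: w='c' (idx 3), next='b' -> output (3, 'b'), add 'cb' as idx 7
Step 8: w='b' (idx 1), end of input -> output (1, '')


Encoded: [(0, 'b'), (1, 'b'), (0, 'c'), (1, 'c'), (2, 'c'), (3, 'c'), (3, 'b'), (1, '')]


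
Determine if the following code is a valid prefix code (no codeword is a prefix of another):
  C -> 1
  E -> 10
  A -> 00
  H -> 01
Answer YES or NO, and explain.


Checking each pair (does one codeword prefix another?):
  C='1' vs E='10': prefix -- VIOLATION

NO -- this is NOT a valid prefix code. C (1) is a prefix of E (10).


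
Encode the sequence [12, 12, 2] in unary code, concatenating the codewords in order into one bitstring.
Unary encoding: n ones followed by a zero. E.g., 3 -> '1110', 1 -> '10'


Encode each number as n ones followed by a terminating 0:
  12 -> 1111111111110 (13 bits)
  12 -> 1111111111110 (13 bits)
  2 -> 110 (3 bits)
Total length = 13 + 13 + 3 = 29 bits.

Unary([12, 12, 2]) = 11111111111101111111111110110 (29 bits)


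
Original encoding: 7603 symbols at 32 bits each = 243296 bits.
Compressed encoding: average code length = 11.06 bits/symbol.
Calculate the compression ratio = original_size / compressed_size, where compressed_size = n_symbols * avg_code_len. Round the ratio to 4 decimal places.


original_size = n_symbols * orig_bits = 7603 * 32 = 243296 bits
compressed_size = n_symbols * avg_code_len = 7603 * 11.06 = 84089.18 bits
ratio = original_size / compressed_size = 243296 / 84089.18 = 2.8933

Compression ratio = 2.8933


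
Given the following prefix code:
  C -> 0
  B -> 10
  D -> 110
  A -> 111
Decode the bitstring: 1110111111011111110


Decoding step by step:
Bits 111 -> A
Bits 0 -> C
Bits 111 -> A
Bits 111 -> A
Bits 0 -> C
Bits 111 -> A
Bits 111 -> A
Bits 10 -> B


Decoded message: ACAACAAB


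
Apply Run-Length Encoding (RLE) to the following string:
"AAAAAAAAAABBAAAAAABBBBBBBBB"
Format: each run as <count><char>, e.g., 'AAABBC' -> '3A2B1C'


Scanning runs left to right:
  i=0: run of 'A' x 10 -> '10A'
  i=10: run of 'B' x 2 -> '2B'
  i=12: run of 'A' x 6 -> '6A'
  i=18: run of 'B' x 9 -> '9B'

RLE = 10A2B6A9B


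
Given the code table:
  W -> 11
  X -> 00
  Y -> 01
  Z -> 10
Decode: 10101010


Decoding:
10 -> Z
10 -> Z
10 -> Z
10 -> Z


Result: ZZZZ


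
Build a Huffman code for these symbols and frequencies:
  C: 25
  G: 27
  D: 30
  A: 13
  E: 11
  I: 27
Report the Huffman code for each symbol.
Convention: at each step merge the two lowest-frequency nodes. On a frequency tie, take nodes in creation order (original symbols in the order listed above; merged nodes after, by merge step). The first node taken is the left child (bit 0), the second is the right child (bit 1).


Huffman tree construction:
Step 1: Merge E(11) + A(13) = 24
Step 2: Merge (E+A)(24) + C(25) = 49
Step 3: Merge G(27) + I(27) = 54
Step 4: Merge D(30) + ((E+A)+C)(49) = 79
Step 5: Merge (G+I)(54) + (D+((E+A)+C))(79) = 133
Read each symbol's code off the tree from the root (left child = 0, right child = 1).

Codes:
  C: 111 (length 3)
  G: 00 (length 2)
  D: 10 (length 2)
  A: 1101 (length 4)
  E: 1100 (length 4)
  I: 01 (length 2)
Average code length: 339/133 = 2.5489 bits/symbol


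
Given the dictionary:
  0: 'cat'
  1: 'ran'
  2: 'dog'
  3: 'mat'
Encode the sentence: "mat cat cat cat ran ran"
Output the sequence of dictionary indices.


Look up each word in the dictionary:
  'mat' -> 3
  'cat' -> 0
  'cat' -> 0
  'cat' -> 0
  'ran' -> 1
  'ran' -> 1

Encoded: [3, 0, 0, 0, 1, 1]


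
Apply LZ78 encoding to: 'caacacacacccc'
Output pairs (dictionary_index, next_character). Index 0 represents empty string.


LZ78 encoding steps:
Dictionary: {0: ''}
Step 1: w='' (idx 0), next='c' -> output (0, 'c'), add 'c' as idx 1
Step 2: w='' (idx 0), next='a' -> output (0, 'a'), add 'a' as idx 2
Step 3: w='a' (idx 2), next='c' -> output (2, 'c'), add 'ac' as idx 3
Step 4: w='ac' (idx 3), next='a' -> output (3, 'a'), add 'aca' as idx 4
Step 5: w='c' (idx 1), next='a' -> output (1, 'a'), add 'ca' as idx 5
Step 6: w='c' (idx 1), next='c' -> output (1, 'c'), add 'cc' as idx 6
Step 7: w='cc' (idx 6), end of input -> output (6, '')


Encoded: [(0, 'c'), (0, 'a'), (2, 'c'), (3, 'a'), (1, 'a'), (1, 'c'), (6, '')]


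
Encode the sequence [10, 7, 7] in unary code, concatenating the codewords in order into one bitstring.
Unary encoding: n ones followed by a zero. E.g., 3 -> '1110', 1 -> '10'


Encode each number as n ones followed by a terminating 0:
  10 -> 11111111110 (11 bits)
  7 -> 11111110 (8 bits)
  7 -> 11111110 (8 bits)
Total length = 11 + 8 + 8 = 27 bits.

Unary([10, 7, 7]) = 111111111101111111011111110 (27 bits)


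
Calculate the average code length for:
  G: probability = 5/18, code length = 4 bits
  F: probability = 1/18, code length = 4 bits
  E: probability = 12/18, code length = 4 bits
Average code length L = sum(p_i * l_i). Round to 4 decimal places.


Weighted contributions p_i * l_i:
  G: (5/18) * 4 = 20/18
  F: (1/18) * 4 = 4/18
  E: (12/18) * 4 = 48/18
Sum = (20 + 4 + 48)/18 = 72/18

L = 72/18 = 4.0000 bits/symbol


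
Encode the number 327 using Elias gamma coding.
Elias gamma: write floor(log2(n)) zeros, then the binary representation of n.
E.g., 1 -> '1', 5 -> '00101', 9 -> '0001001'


num_bits = floor(log2(327)) + 1 = 9
leading_zeros = num_bits - 1 = 8
binary(327) = 101000111

Elias gamma(327) = '00000000' + '101000111' = 00000000101000111 (17 bits)


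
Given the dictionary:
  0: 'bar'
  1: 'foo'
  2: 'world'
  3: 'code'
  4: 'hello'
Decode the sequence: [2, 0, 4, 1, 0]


Look up each index in the dictionary:
  2 -> 'world'
  0 -> 'bar'
  4 -> 'hello'
  1 -> 'foo'
  0 -> 'bar'

Decoded: "world bar hello foo bar"


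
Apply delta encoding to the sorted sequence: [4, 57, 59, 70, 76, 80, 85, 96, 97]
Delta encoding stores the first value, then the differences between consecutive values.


First value: 4
Deltas:
  57 - 4 = 53
  59 - 57 = 2
  70 - 59 = 11
  76 - 70 = 6
  80 - 76 = 4
  85 - 80 = 5
  96 - 85 = 11
  97 - 96 = 1


Delta encoded: [4, 53, 2, 11, 6, 4, 5, 11, 1]


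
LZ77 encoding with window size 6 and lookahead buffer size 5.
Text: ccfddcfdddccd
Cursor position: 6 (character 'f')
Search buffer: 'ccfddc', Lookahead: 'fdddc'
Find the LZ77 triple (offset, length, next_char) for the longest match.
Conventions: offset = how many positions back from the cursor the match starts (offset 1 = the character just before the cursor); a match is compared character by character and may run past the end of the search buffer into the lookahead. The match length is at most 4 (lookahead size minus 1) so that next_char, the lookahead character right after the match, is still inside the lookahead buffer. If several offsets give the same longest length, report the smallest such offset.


Try each offset into the search buffer:
  offset=1 (pos 5, char 'c'): match length 0
  offset=2 (pos 4, char 'd'): match length 0
  offset=3 (pos 3, char 'd'): match length 0
  offset=4 (pos 2, char 'f'): match length 3
  offset=5 (pos 1, char 'c'): match length 0
  offset=6 (pos 0, char 'c'): match length 0
Longest match has length 3 at offset 4.
next_char = character at position 6 + 3 = 9 -> 'd'

Best match: offset=4, length=3 (matching 'fdd' starting at position 2)
LZ77 triple: (4, 3, 'd')


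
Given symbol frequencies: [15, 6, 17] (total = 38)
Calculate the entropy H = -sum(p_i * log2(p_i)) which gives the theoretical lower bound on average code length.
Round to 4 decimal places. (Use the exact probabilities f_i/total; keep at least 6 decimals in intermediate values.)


Per-symbol terms -p_i * log2(p_i) with p_i = f_i/38:
  p = 15/38 = 0.394737: log2(p) = -1.341037, -p*log2(p) = 0.529357
  p = 6/38 = 0.157895: log2(p) = -2.662965, -p*log2(p) = 0.420468
  p = 17/38 = 0.447368: log2(p) = -1.160465, -p*log2(p) = 0.519155
H = 0.529357 + 0.420468 + 0.519155 = 1.468980

H = 1.469 bits/symbol


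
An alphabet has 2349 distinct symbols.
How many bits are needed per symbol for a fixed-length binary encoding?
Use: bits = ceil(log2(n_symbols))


log2(2349) = 11.1978
Bracket: 2^11 = 2048 < 2349 <= 2^12 = 4096
So ceil(log2(2349)) = 12

bits = ceil(log2(2349)) = ceil(11.1978) = 12 bits


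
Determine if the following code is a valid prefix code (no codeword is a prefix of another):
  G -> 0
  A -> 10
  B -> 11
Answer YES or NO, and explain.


Checking each pair (does one codeword prefix another?):
  G='0' vs A='10': no prefix
  G='0' vs B='11': no prefix
  A='10' vs G='0': no prefix
  A='10' vs B='11': no prefix
  B='11' vs G='0': no prefix
  B='11' vs A='10': no prefix
No violation found over all pairs.

YES -- this is a valid prefix code. No codeword is a prefix of any other codeword.


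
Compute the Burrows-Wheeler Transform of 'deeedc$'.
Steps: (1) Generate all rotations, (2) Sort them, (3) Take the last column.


Rotations (sorted):
  0: $deeedc -> last char: c
  1: c$deeed -> last char: d
  2: dc$deee -> last char: e
  3: deeedc$ -> last char: $
  4: edc$dee -> last char: e
  5: eedc$de -> last char: e
  6: eeedc$d -> last char: d


BWT = cde$eed


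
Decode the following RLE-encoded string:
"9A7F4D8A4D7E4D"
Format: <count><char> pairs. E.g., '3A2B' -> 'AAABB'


Expanding each <count><char> pair:
  9A -> 'AAAAAAAAA'
  7F -> 'FFFFFFF'
  4D -> 'DDDD'
  8A -> 'AAAAAAAA'
  4D -> 'DDDD'
  7E -> 'EEEEEEE'
  4D -> 'DDDD'

Decoded = AAAAAAAAAFFFFFFFDDDDAAAAAAAADDDDEEEEEEEDDDD


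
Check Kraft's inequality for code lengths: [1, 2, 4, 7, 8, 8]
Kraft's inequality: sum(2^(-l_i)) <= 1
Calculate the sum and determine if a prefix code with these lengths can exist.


Sum = 2^(-1) + 2^(-2) + 2^(-4) + 2^(-7) + 2^(-8) + 2^(-8)
    = 0.5 + 0.25 + 0.0625 + 0.0078125 + 0.00390625 + 0.00390625
    = 212/256 = 0.828125
Since 0.828125 <= 1, Kraft's inequality IS satisfied.
A prefix code with these lengths CAN exist.

Kraft sum = 0.828125. Satisfied.


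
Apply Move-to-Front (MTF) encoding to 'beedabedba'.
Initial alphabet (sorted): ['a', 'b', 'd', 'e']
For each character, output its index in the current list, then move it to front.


MTF encoding:
'b': index 1 in ['a', 'b', 'd', 'e'] -> ['b', 'a', 'd', 'e']
'e': index 3 in ['b', 'a', 'd', 'e'] -> ['e', 'b', 'a', 'd']
'e': index 0 in ['e', 'b', 'a', 'd'] -> ['e', 'b', 'a', 'd']
'd': index 3 in ['e', 'b', 'a', 'd'] -> ['d', 'e', 'b', 'a']
'a': index 3 in ['d', 'e', 'b', 'a'] -> ['a', 'd', 'e', 'b']
'b': index 3 in ['a', 'd', 'e', 'b'] -> ['b', 'a', 'd', 'e']
'e': index 3 in ['b', 'a', 'd', 'e'] -> ['e', 'b', 'a', 'd']
'd': index 3 in ['e', 'b', 'a', 'd'] -> ['d', 'e', 'b', 'a']
'b': index 2 in ['d', 'e', 'b', 'a'] -> ['b', 'd', 'e', 'a']
'a': index 3 in ['b', 'd', 'e', 'a'] -> ['a', 'b', 'd', 'e']


Output: [1, 3, 0, 3, 3, 3, 3, 3, 2, 3]


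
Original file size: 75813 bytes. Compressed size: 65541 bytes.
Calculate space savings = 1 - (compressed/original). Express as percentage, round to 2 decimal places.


ratio = compressed/original = 65541/75813 = 0.864509
savings = 1 - ratio = 1 - 0.864509 = 0.135491
as a percentage: 0.135491 * 100 = 13.55%

Space savings = 1 - 65541/75813 = 13.55%


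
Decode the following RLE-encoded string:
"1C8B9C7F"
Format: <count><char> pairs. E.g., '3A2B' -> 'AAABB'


Expanding each <count><char> pair:
  1C -> 'C'
  8B -> 'BBBBBBBB'
  9C -> 'CCCCCCCCC'
  7F -> 'FFFFFFF'

Decoded = CBBBBBBBBCCCCCCCCCFFFFFFF


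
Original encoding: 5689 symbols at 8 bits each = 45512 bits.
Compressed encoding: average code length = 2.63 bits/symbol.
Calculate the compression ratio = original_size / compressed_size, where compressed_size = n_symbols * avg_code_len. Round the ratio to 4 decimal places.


original_size = n_symbols * orig_bits = 5689 * 8 = 45512 bits
compressed_size = n_symbols * avg_code_len = 5689 * 2.63 = 14962.07 bits
ratio = original_size / compressed_size = 45512 / 14962.07 = 3.0418

Compression ratio = 3.0418


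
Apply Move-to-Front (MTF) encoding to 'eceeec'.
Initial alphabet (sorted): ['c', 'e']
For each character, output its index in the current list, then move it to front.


MTF encoding:
'e': index 1 in ['c', 'e'] -> ['e', 'c']
'c': index 1 in ['e', 'c'] -> ['c', 'e']
'e': index 1 in ['c', 'e'] -> ['e', 'c']
'e': index 0 in ['e', 'c'] -> ['e', 'c']
'e': index 0 in ['e', 'c'] -> ['e', 'c']
'c': index 1 in ['e', 'c'] -> ['c', 'e']


Output: [1, 1, 1, 0, 0, 1]


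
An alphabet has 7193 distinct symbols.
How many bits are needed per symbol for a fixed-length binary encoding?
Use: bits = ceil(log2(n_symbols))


log2(7193) = 12.8124
Bracket: 2^12 = 4096 < 7193 <= 2^13 = 8192
So ceil(log2(7193)) = 13

bits = ceil(log2(7193)) = ceil(12.8124) = 13 bits


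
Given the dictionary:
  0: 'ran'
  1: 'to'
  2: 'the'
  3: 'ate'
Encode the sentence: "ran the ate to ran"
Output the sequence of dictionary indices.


Look up each word in the dictionary:
  'ran' -> 0
  'the' -> 2
  'ate' -> 3
  'to' -> 1
  'ran' -> 0

Encoded: [0, 2, 3, 1, 0]


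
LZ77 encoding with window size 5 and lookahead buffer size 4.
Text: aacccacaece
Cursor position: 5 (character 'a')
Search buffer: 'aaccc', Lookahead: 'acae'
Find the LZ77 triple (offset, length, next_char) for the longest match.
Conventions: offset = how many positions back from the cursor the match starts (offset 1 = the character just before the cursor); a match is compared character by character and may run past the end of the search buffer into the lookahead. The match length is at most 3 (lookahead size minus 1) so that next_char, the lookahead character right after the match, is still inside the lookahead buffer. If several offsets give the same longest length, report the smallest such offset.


Try each offset into the search buffer:
  offset=1 (pos 4, char 'c'): match length 0
  offset=2 (pos 3, char 'c'): match length 0
  offset=3 (pos 2, char 'c'): match length 0
  offset=4 (pos 1, char 'a'): match length 2
  offset=5 (pos 0, char 'a'): match length 1
Longest match has length 2 at offset 4.
next_char = character at position 5 + 2 = 7 -> 'a'

Best match: offset=4, length=2 (matching 'ac' starting at position 1)
LZ77 triple: (4, 2, 'a')


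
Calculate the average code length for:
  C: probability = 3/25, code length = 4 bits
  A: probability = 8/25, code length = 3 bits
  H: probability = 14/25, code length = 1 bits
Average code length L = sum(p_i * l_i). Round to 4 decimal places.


Weighted contributions p_i * l_i:
  C: (3/25) * 4 = 12/25
  A: (8/25) * 3 = 24/25
  H: (14/25) * 1 = 14/25
Sum = (12 + 24 + 14)/25 = 50/25

L = 50/25 = 2.0000 bits/symbol


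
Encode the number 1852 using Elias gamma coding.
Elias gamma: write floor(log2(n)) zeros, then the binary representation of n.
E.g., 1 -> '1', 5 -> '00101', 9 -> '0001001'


num_bits = floor(log2(1852)) + 1 = 11
leading_zeros = num_bits - 1 = 10
binary(1852) = 11100111100

Elias gamma(1852) = '0000000000' + '11100111100' = 000000000011100111100 (21 bits)


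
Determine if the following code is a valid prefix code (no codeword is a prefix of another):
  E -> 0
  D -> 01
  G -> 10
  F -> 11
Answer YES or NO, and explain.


Checking each pair (does one codeword prefix another?):
  E='0' vs D='01': prefix -- VIOLATION

NO -- this is NOT a valid prefix code. E (0) is a prefix of D (01).


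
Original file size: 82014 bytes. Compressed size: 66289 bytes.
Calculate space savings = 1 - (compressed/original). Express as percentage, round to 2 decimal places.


ratio = compressed/original = 66289/82014 = 0.808264
savings = 1 - ratio = 1 - 0.808264 = 0.191736
as a percentage: 0.191736 * 100 = 19.17%

Space savings = 1 - 66289/82014 = 19.17%


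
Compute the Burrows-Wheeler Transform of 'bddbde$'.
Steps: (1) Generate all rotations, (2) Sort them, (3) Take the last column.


Rotations (sorted):
  0: $bddbde -> last char: e
  1: bddbde$ -> last char: $
  2: bde$bdd -> last char: d
  3: dbde$bd -> last char: d
  4: ddbde$b -> last char: b
  5: de$bddb -> last char: b
  6: e$bddbd -> last char: d


BWT = e$ddbbd


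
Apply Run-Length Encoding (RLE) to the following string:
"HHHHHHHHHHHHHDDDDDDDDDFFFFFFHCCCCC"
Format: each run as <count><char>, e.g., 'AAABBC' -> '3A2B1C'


Scanning runs left to right:
  i=0: run of 'H' x 13 -> '13H'
  i=13: run of 'D' x 9 -> '9D'
  i=22: run of 'F' x 6 -> '6F'
  i=28: run of 'H' x 1 -> '1H'
  i=29: run of 'C' x 5 -> '5C'

RLE = 13H9D6F1H5C


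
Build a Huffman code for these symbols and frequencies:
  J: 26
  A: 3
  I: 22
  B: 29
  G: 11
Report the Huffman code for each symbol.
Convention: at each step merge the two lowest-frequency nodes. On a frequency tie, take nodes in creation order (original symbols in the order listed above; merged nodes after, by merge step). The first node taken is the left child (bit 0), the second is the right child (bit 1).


Huffman tree construction:
Step 1: Merge A(3) + G(11) = 14
Step 2: Merge (A+G)(14) + I(22) = 36
Step 3: Merge J(26) + B(29) = 55
Step 4: Merge ((A+G)+I)(36) + (J+B)(55) = 91
Read each symbol's code off the tree from the root (left child = 0, right child = 1).

Codes:
  J: 10 (length 2)
  A: 000 (length 3)
  I: 01 (length 2)
  B: 11 (length 2)
  G: 001 (length 3)
Average code length: 196/91 = 2.1538 bits/symbol


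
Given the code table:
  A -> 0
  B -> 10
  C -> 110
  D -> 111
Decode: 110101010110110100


Decoding:
110 -> C
10 -> B
10 -> B
10 -> B
110 -> C
110 -> C
10 -> B
0 -> A


Result: CBBBCCBA


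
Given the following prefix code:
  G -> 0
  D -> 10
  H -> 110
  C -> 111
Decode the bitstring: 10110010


Decoding step by step:
Bits 10 -> D
Bits 110 -> H
Bits 0 -> G
Bits 10 -> D


Decoded message: DHGD


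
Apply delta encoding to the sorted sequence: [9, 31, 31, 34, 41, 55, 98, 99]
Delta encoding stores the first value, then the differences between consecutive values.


First value: 9
Deltas:
  31 - 9 = 22
  31 - 31 = 0
  34 - 31 = 3
  41 - 34 = 7
  55 - 41 = 14
  98 - 55 = 43
  99 - 98 = 1


Delta encoded: [9, 22, 0, 3, 7, 14, 43, 1]


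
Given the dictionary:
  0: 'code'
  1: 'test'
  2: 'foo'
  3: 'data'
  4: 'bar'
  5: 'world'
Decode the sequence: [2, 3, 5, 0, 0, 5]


Look up each index in the dictionary:
  2 -> 'foo'
  3 -> 'data'
  5 -> 'world'
  0 -> 'code'
  0 -> 'code'
  5 -> 'world'

Decoded: "foo data world code code world"


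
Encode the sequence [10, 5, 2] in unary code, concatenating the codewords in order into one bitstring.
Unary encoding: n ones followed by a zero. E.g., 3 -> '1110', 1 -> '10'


Encode each number as n ones followed by a terminating 0:
  10 -> 11111111110 (11 bits)
  5 -> 111110 (6 bits)
  2 -> 110 (3 bits)
Total length = 11 + 6 + 3 = 20 bits.

Unary([10, 5, 2]) = 11111111110111110110 (20 bits)


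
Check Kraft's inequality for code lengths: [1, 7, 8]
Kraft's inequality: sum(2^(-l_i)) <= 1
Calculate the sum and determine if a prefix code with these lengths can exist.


Sum = 2^(-1) + 2^(-7) + 2^(-8)
    = 0.5 + 0.0078125 + 0.00390625
    = 131/256 = 0.51171875
Since 0.51171875 <= 1, Kraft's inequality IS satisfied.
A prefix code with these lengths CAN exist.

Kraft sum = 0.51171875. Satisfied.


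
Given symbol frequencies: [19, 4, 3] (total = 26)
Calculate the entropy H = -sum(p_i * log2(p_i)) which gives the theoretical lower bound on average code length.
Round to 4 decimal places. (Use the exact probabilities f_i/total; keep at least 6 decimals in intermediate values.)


Per-symbol terms -p_i * log2(p_i) with p_i = f_i/26:
  p = 19/26 = 0.730769: log2(p) = -0.452512, -p*log2(p) = 0.330682
  p = 4/26 = 0.153846: log2(p) = -2.700440, -p*log2(p) = 0.415452
  p = 3/26 = 0.115385: log2(p) = -3.115477, -p*log2(p) = 0.359478
H = 0.330682 + 0.415452 + 0.359478 = 1.105612

H = 1.1056 bits/symbol


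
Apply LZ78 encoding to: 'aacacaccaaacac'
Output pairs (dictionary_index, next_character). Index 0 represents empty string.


LZ78 encoding steps:
Dictionary: {0: ''}
Step 1: w='' (idx 0), next='a' -> output (0, 'a'), add 'a' as idx 1
Step 2: w='a' (idx 1), next='c' -> output (1, 'c'), add 'ac' as idx 2
Step 3: w='ac' (idx 2), next='a' -> output (2, 'a'), add 'aca' as idx 3
Step 4: w='' (idx 0), next='c' -> output (0, 'c'), add 'c' as idx 4
Step 5: w='c' (idx 4), next='a' -> output (4, 'a'), add 'ca' as idx 5
Step 6: w='a' (idx 1), next='a' -> output (1, 'a'), add 'aa' as idx 6
Step 7: w='ca' (idx 5), next='c' -> output (5, 'c'), add 'cac' as idx 7


Encoded: [(0, 'a'), (1, 'c'), (2, 'a'), (0, 'c'), (4, 'a'), (1, 'a'), (5, 'c')]


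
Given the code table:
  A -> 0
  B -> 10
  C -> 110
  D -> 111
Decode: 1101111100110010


Decoding:
110 -> C
111 -> D
110 -> C
0 -> A
110 -> C
0 -> A
10 -> B


Result: CDCACAB


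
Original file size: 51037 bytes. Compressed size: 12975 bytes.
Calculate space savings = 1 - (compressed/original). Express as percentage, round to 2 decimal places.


ratio = compressed/original = 12975/51037 = 0.254227
savings = 1 - ratio = 1 - 0.254227 = 0.745773
as a percentage: 0.745773 * 100 = 74.58%

Space savings = 1 - 12975/51037 = 74.58%


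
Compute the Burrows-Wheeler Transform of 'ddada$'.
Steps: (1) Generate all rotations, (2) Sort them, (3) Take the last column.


Rotations (sorted):
  0: $ddada -> last char: a
  1: a$ddad -> last char: d
  2: ada$dd -> last char: d
  3: da$dda -> last char: a
  4: dada$d -> last char: d
  5: ddada$ -> last char: $


BWT = addad$


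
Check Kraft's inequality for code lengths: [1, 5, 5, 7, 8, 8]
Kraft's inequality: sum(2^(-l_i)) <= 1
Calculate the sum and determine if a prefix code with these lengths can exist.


Sum = 2^(-1) + 2^(-5) + 2^(-5) + 2^(-7) + 2^(-8) + 2^(-8)
    = 0.5 + 0.03125 + 0.03125 + 0.0078125 + 0.00390625 + 0.00390625
    = 148/256 = 0.578125
Since 0.578125 <= 1, Kraft's inequality IS satisfied.
A prefix code with these lengths CAN exist.

Kraft sum = 0.578125. Satisfied.


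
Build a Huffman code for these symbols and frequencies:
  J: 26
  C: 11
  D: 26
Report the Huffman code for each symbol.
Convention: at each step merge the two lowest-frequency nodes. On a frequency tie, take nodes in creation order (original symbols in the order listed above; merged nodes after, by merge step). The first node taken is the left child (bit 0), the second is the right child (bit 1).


Huffman tree construction:
Step 1: Merge C(11) + J(26) = 37
Step 2: Merge D(26) + (C+J)(37) = 63
Read each symbol's code off the tree from the root (left child = 0, right child = 1).

Codes:
  J: 11 (length 2)
  C: 10 (length 2)
  D: 0 (length 1)
Average code length: 100/63 = 1.5873 bits/symbol


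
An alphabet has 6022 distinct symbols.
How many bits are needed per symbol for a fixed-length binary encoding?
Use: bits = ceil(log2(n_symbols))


log2(6022) = 12.556
Bracket: 2^12 = 4096 < 6022 <= 2^13 = 8192
So ceil(log2(6022)) = 13

bits = ceil(log2(6022)) = ceil(12.556) = 13 bits


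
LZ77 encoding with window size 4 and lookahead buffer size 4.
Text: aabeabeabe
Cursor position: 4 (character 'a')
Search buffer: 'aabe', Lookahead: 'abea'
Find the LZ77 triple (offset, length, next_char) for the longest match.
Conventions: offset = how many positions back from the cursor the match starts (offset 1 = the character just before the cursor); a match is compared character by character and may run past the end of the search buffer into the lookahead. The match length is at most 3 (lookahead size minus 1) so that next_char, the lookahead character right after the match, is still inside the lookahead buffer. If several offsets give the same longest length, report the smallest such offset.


Try each offset into the search buffer:
  offset=1 (pos 3, char 'e'): match length 0
  offset=2 (pos 2, char 'b'): match length 0
  offset=3 (pos 1, char 'a'): match length 3
  offset=4 (pos 0, char 'a'): match length 1
Longest match has length 3 at offset 3.
next_char = character at position 4 + 3 = 7 -> 'a'

Best match: offset=3, length=3 (matching 'abe' starting at position 1)
LZ77 triple: (3, 3, 'a')


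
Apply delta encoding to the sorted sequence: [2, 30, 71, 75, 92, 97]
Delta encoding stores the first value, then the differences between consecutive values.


First value: 2
Deltas:
  30 - 2 = 28
  71 - 30 = 41
  75 - 71 = 4
  92 - 75 = 17
  97 - 92 = 5


Delta encoded: [2, 28, 41, 4, 17, 5]


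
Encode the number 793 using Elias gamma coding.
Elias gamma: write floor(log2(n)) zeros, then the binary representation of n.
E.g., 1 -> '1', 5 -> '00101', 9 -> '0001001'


num_bits = floor(log2(793)) + 1 = 10
leading_zeros = num_bits - 1 = 9
binary(793) = 1100011001

Elias gamma(793) = '000000000' + '1100011001' = 0000000001100011001 (19 bits)


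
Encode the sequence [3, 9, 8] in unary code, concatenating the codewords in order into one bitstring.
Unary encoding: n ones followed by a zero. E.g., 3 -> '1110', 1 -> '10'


Encode each number as n ones followed by a terminating 0:
  3 -> 1110 (4 bits)
  9 -> 1111111110 (10 bits)
  8 -> 111111110 (9 bits)
Total length = 4 + 10 + 9 = 23 bits.

Unary([3, 9, 8]) = 11101111111110111111110 (23 bits)


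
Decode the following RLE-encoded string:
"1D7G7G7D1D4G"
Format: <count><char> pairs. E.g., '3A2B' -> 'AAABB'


Expanding each <count><char> pair:
  1D -> 'D'
  7G -> 'GGGGGGG'
  7G -> 'GGGGGGG'
  7D -> 'DDDDDDD'
  1D -> 'D'
  4G -> 'GGGG'

Decoded = DGGGGGGGGGGGGGGDDDDDDDDGGGG


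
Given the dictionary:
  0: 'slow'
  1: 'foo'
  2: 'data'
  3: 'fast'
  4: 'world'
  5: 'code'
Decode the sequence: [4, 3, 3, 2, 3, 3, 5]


Look up each index in the dictionary:
  4 -> 'world'
  3 -> 'fast'
  3 -> 'fast'
  2 -> 'data'
  3 -> 'fast'
  3 -> 'fast'
  5 -> 'code'

Decoded: "world fast fast data fast fast code"


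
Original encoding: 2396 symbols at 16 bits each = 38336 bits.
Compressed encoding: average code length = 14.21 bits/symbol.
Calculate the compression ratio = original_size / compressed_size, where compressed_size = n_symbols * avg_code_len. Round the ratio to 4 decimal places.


original_size = n_symbols * orig_bits = 2396 * 16 = 38336 bits
compressed_size = n_symbols * avg_code_len = 2396 * 14.21 = 34047.16 bits
ratio = original_size / compressed_size = 38336 / 34047.16 = 1.126

Compression ratio = 1.126


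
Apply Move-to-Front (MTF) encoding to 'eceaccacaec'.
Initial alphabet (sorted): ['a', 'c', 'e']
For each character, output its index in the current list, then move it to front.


MTF encoding:
'e': index 2 in ['a', 'c', 'e'] -> ['e', 'a', 'c']
'c': index 2 in ['e', 'a', 'c'] -> ['c', 'e', 'a']
'e': index 1 in ['c', 'e', 'a'] -> ['e', 'c', 'a']
'a': index 2 in ['e', 'c', 'a'] -> ['a', 'e', 'c']
'c': index 2 in ['a', 'e', 'c'] -> ['c', 'a', 'e']
'c': index 0 in ['c', 'a', 'e'] -> ['c', 'a', 'e']
'a': index 1 in ['c', 'a', 'e'] -> ['a', 'c', 'e']
'c': index 1 in ['a', 'c', 'e'] -> ['c', 'a', 'e']
'a': index 1 in ['c', 'a', 'e'] -> ['a', 'c', 'e']
'e': index 2 in ['a', 'c', 'e'] -> ['e', 'a', 'c']
'c': index 2 in ['e', 'a', 'c'] -> ['c', 'e', 'a']


Output: [2, 2, 1, 2, 2, 0, 1, 1, 1, 2, 2]


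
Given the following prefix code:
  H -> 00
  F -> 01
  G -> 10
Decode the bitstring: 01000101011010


Decoding step by step:
Bits 01 -> F
Bits 00 -> H
Bits 01 -> F
Bits 01 -> F
Bits 01 -> F
Bits 10 -> G
Bits 10 -> G


Decoded message: FHFFFGG


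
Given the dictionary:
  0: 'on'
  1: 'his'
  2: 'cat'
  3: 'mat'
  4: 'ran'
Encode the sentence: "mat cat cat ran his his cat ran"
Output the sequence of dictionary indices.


Look up each word in the dictionary:
  'mat' -> 3
  'cat' -> 2
  'cat' -> 2
  'ran' -> 4
  'his' -> 1
  'his' -> 1
  'cat' -> 2
  'ran' -> 4

Encoded: [3, 2, 2, 4, 1, 1, 2, 4]


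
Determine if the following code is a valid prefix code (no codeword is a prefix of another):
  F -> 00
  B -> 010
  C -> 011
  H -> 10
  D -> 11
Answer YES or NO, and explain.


Checking each pair (does one codeword prefix another?):
  F='00' vs B='010': no prefix
  F='00' vs C='011': no prefix
  F='00' vs H='10': no prefix
  F='00' vs D='11': no prefix
  B='010' vs F='00': no prefix
  B='010' vs C='011': no prefix
  B='010' vs H='10': no prefix
  B='010' vs D='11': no prefix
  C='011' vs F='00': no prefix
  C='011' vs B='010': no prefix
  C='011' vs H='10': no prefix
  C='011' vs D='11': no prefix
  H='10' vs F='00': no prefix
  H='10' vs B='010': no prefix
  H='10' vs C='011': no prefix
  H='10' vs D='11': no prefix
  D='11' vs F='00': no prefix
  D='11' vs B='010': no prefix
  D='11' vs C='011': no prefix
  D='11' vs H='10': no prefix
No violation found over all pairs.

YES -- this is a valid prefix code. No codeword is a prefix of any other codeword.


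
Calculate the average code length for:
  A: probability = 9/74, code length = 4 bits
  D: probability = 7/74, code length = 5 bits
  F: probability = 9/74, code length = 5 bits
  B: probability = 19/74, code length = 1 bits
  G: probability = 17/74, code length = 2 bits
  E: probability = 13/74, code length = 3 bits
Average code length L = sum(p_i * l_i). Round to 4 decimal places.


Weighted contributions p_i * l_i:
  A: (9/74) * 4 = 36/74
  D: (7/74) * 5 = 35/74
  F: (9/74) * 5 = 45/74
  B: (19/74) * 1 = 19/74
  G: (17/74) * 2 = 34/74
  E: (13/74) * 3 = 39/74
Sum = (36 + 35 + 45 + 19 + 34 + 39)/74 = 208/74

L = 208/74 = 2.8108 bits/symbol


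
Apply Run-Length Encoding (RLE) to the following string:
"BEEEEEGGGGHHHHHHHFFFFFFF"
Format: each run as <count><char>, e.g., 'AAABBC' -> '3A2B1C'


Scanning runs left to right:
  i=0: run of 'B' x 1 -> '1B'
  i=1: run of 'E' x 5 -> '5E'
  i=6: run of 'G' x 4 -> '4G'
  i=10: run of 'H' x 7 -> '7H'
  i=17: run of 'F' x 7 -> '7F'

RLE = 1B5E4G7H7F


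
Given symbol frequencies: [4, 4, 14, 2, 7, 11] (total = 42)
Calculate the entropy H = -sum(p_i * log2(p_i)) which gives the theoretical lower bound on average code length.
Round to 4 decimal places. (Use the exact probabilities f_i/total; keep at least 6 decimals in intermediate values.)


Per-symbol terms -p_i * log2(p_i) with p_i = f_i/42:
  p = 4/42 = 0.095238: log2(p) = -3.392317, -p*log2(p) = 0.323078
  p = 4/42 = 0.095238: log2(p) = -3.392317, -p*log2(p) = 0.323078
  p = 14/42 = 0.333333: log2(p) = -1.584963, -p*log2(p) = 0.528321
  p = 2/42 = 0.047619: log2(p) = -4.392317, -p*log2(p) = 0.209158
  p = 7/42 = 0.166667: log2(p) = -2.584963, -p*log2(p) = 0.430827
  p = 11/42 = 0.261905: log2(p) = -1.932886, -p*log2(p) = 0.506232
H = 0.323078 + 0.323078 + 0.528321 + 0.209158 + 0.430827 + 0.506232 = 2.320694

H = 2.3207 bits/symbol


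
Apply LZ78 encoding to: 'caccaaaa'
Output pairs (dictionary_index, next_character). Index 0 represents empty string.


LZ78 encoding steps:
Dictionary: {0: ''}
Step 1: w='' (idx 0), next='c' -> output (0, 'c'), add 'c' as idx 1
Step 2: w='' (idx 0), next='a' -> output (0, 'a'), add 'a' as idx 2
Step 3: w='c' (idx 1), next='c' -> output (1, 'c'), add 'cc' as idx 3
Step 4: w='a' (idx 2), next='a' -> output (2, 'a'), add 'aa' as idx 4
Step 5: w='aa' (idx 4), end of input -> output (4, '')


Encoded: [(0, 'c'), (0, 'a'), (1, 'c'), (2, 'a'), (4, '')]


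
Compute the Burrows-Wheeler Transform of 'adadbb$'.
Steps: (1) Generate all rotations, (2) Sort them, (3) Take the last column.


Rotations (sorted):
  0: $adadbb -> last char: b
  1: adadbb$ -> last char: $
  2: adbb$ad -> last char: d
  3: b$adadb -> last char: b
  4: bb$adad -> last char: d
  5: dadbb$a -> last char: a
  6: dbb$ada -> last char: a


BWT = b$dbdaa


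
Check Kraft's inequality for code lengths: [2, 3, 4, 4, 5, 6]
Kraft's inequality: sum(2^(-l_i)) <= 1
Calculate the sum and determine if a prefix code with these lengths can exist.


Sum = 2^(-2) + 2^(-3) + 2^(-4) + 2^(-4) + 2^(-5) + 2^(-6)
    = 0.25 + 0.125 + 0.0625 + 0.0625 + 0.03125 + 0.015625
    = 35/64 = 0.546875
Since 0.546875 <= 1, Kraft's inequality IS satisfied.
A prefix code with these lengths CAN exist.

Kraft sum = 0.546875. Satisfied.


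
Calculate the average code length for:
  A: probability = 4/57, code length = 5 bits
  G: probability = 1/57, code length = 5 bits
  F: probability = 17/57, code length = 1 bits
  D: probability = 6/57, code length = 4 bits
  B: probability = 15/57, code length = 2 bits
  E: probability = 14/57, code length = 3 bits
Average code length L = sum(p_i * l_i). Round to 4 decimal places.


Weighted contributions p_i * l_i:
  A: (4/57) * 5 = 20/57
  G: (1/57) * 5 = 5/57
  F: (17/57) * 1 = 17/57
  D: (6/57) * 4 = 24/57
  B: (15/57) * 2 = 30/57
  E: (14/57) * 3 = 42/57
Sum = (20 + 5 + 17 + 24 + 30 + 42)/57 = 138/57

L = 138/57 = 2.4211 bits/symbol
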